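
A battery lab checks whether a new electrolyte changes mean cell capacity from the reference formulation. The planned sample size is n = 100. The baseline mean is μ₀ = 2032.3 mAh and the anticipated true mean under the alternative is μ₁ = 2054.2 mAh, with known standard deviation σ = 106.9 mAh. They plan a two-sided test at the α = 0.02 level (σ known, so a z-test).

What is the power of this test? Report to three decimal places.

Standardized effect: d = |μ₁ − μ₀| / σ = |2054.2 − 2032.3| / 106.9 = 0.2049
Noncentrality parameter: δ = d·√n = 0.2049 × √100 = 2.0486
Two-sided α = 0.02 → critical value z_{0.01} = 2.326.
Power = Φ(δ − 2.326) + Φ(−δ − 2.326) = Φ(-0.278) + Φ(-4.375) = 0.3906 + 0.0000 = 0.3906.

Power ≈ 0.391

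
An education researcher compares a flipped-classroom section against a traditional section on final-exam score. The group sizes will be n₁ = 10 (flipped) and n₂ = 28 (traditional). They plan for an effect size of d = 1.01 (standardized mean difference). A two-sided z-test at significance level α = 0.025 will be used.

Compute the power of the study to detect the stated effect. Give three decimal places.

Noncentrality parameter: δ = d / √(1/n₁ + 1/n₂) = 1.01 / √(1/10 + 1/28) = 2.7416
Critical value for a two-sided test at α = 0.025: z_{α/2} = 2.241.
Power = Φ(δ − 2.241) + Φ(−δ − 2.241) = Φ(0.500) + Φ(-4.983) = 0.6915 + 0.0000 = 0.6915.

Power ≈ 0.692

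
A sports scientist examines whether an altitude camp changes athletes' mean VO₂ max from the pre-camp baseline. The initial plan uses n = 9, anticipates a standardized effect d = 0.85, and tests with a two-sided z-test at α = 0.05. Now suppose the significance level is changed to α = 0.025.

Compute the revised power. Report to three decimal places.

δ = d·√n = 0.85 × √9 = 2.5500 (unchanged). New critical value: z_{0.0125} = 2.241.
Revised power = Φ(δ − 2.241) + Φ(−δ − 2.241) = Φ(0.309) + Φ(-4.791) = 0.6212 + 0.0000 = 0.6212.

Power ≈ 0.621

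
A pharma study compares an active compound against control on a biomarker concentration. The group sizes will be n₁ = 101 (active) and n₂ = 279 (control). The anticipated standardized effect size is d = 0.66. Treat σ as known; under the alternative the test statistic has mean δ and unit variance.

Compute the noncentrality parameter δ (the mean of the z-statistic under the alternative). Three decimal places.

δ = d / √(1/n₁ + 1/n₂) = 0.66 / √(1/101 + 1/279) = 5.6835

δ ≈ 5.683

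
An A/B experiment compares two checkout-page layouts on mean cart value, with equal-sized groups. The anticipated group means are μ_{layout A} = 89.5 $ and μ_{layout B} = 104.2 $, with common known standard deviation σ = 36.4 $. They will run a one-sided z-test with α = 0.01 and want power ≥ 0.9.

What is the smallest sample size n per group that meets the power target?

Standardized effect: d = |μ_{layout A} − μ_{layout B}| / σ = |89.5 − 104.2| / 36.4 = 0.4038
Set Φ(δ − 2.326) = 0.9; then δ − 2.326 = Φ⁻¹(0.9) = 1.282, giving δ = 3.608.
δ = d·√(n/2) ⇒ n = 2(δ/d)² = 2 × (3.608 / 0.4038)² = 159.63.
Rounding up, n = 160 per group.

n = 160 per group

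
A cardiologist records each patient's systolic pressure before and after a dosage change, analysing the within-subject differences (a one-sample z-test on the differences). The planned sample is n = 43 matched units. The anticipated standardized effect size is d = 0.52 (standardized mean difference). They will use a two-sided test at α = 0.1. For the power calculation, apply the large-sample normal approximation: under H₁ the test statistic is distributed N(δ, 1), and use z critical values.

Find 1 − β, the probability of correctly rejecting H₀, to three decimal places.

Power ≈ 0.961

Noncentrality parameter: δ = d·√n = 0.52 × √43 = 3.4099
Two-sided α = 0.1 → critical value z_{0.05} = 1.645.
Power = Φ(δ − 1.645) + Φ(−δ − 1.645) = Φ(1.765) + Φ(-5.055) = 0.9612 + 0.0000 = 0.9612.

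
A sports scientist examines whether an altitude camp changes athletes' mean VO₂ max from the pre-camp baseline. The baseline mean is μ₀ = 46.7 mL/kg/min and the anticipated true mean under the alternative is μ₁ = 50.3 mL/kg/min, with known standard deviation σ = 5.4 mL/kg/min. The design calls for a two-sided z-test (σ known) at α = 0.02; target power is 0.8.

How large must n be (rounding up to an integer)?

n = 23

Standardized effect: d = |μ₁ − μ₀| / σ = |50.3 − 46.7| / 5.4 = 0.6667
For power 0.8 need Φ(δ − z_{0.01}) = 0.8, so δ = z_{0.01} + z_{0.20} = 2.326 + 0.842 = 3.168.
(Ignoring the negligible lower-tail rejection probability gives the usual closed-form inversion.)
δ = d·√n ⇒ n = (δ/d)² = (3.168 / 0.6667)² = 22.58.
Rounding up, n = 23.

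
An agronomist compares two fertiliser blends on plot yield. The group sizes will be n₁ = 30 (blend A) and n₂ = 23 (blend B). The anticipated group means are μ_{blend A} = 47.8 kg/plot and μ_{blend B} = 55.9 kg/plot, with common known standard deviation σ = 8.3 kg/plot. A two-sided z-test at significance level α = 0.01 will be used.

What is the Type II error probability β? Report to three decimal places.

Standardized effect: d = |μ_{blend A} − μ_{blend B}| / σ = |47.8 − 55.9| / 8.3 = 0.9759
Noncentrality parameter: δ = d / √(1/n₁ + 1/n₂) = 0.9759 / √(1/30 + 1/23) = 3.5212
Two-sided α = 0.01 → critical value z_{0.005} = 2.576.
Power = Φ(δ − 2.576) + Φ(−δ − 2.576) = Φ(0.945) + Φ(-6.097) = 0.8278 + 0.0000 = 0.8278.
Type II error: β = 1 − power = 1 − 0.8278 = 0.1722.

β ≈ 0.172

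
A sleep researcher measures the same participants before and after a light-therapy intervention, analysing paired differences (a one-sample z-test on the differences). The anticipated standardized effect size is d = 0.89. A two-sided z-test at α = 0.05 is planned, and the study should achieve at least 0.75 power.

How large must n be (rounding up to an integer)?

n = 9

For power 0.75 need Φ(δ − z_{0.025}) = 0.75, so δ = z_{0.025} + z_{0.25} = 1.960 + 0.674 = 2.634.
(The Φ(−δ − z_{α/2}) term is vanishingly small for δ > 0 and is dropped in the standard sample-size formula.)
δ = d·√n ⇒ n = (δ/d)² = (2.634 / 0.89)² = 8.76.
Round up to the next whole unit.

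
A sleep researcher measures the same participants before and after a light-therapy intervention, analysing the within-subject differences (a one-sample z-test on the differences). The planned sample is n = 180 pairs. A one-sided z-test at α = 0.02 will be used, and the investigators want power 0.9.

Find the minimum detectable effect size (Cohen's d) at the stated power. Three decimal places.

Required noncentrality: δ = z_{0.02} + z_{0.10} = 2.054 + 1.282 = 3.335.
δ = d·√n ⇒ d = δ/√n = 3.335/√180 = 0.2486.

d ≈ 0.249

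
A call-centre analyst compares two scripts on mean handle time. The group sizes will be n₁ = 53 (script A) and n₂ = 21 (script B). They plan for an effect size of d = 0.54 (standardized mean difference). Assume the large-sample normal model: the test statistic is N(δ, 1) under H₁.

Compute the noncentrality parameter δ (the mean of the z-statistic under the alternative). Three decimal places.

δ ≈ 2.094

The noncentrality parameter scales effect size by the design's sample-size factor: δ = d / √(1/n₁ + 1/n₂) = 0.54 / √(1/53 + 1/21) = 2.0942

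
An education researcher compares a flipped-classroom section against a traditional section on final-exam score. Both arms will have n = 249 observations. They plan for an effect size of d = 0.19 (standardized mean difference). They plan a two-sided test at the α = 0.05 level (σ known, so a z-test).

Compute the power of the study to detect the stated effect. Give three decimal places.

Power ≈ 0.564

Noncentrality parameter: δ = d·√(n/2) = 0.19 × √(249/2) = 2.1200
Critical value for a two-sided test at α = 0.05: z_{α/2} = 1.960.
Power = Φ(δ − 1.960) + Φ(−δ − 1.960) = Φ(0.160) + Φ(-4.080) = 0.5636 + 0.0000 = 0.5636.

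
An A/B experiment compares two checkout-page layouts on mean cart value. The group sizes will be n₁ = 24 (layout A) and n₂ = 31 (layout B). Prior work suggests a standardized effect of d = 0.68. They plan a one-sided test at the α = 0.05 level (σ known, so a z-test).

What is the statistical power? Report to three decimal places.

Power ≈ 0.804

Noncentrality parameter: δ = d / √(1/n₁ + 1/n₂) = 0.68 / √(1/24 + 1/31) = 2.5010
Critical value for a one-sided test at α = 0.05: z_α = 1.645.
Power = P(Z > 1.645 − δ) = Φ(0.856) = 0.8040.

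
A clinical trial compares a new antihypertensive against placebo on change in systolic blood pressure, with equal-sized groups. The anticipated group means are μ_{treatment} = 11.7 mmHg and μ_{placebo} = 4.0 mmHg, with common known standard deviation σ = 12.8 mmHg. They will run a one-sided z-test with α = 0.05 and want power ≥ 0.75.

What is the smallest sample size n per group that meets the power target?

Standardized effect: d = |μ_{treatment} − μ_{placebo}| / σ = |11.7 − 4.0| / 12.8 = 0.6016
For power 0.75 need Φ(δ − z_{0.05}) = 0.75, so δ = z_{0.05} + z_{0.25} = 1.645 + 0.674 = 2.319.
δ = d·√(n/2) ⇒ n = 2(δ/d)² = 2 × (2.319 / 0.6016)² = 29.73.
Round up to the next whole unit.

n = 30 per group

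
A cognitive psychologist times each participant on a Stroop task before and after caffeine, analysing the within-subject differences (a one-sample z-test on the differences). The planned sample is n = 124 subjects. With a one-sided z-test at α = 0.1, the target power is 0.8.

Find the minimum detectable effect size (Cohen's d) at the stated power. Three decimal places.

Need Φ(δ − 1.282) = 0.8, so δ = 1.282 + 0.842 = 2.123.
δ = d·√n ⇒ d = δ/√n = 2.123/√124 = 0.1907.

d ≈ 0.191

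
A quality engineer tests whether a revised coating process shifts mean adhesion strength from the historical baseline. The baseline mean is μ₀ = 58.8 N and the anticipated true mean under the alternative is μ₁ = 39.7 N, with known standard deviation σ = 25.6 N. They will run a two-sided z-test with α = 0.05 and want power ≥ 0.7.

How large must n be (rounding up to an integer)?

Standardized effect: d = |μ₁ − μ₀| / σ = |39.7 − 58.8| / 25.6 = 0.7461
For power 0.7 need Φ(δ − z_{0.025}) = 0.7, so δ = z_{0.025} + z_{0.30} = 1.960 + 0.524 = 2.484.
(The Φ(−δ − z_{α/2}) term is vanishingly small for δ > 0 and is dropped in the standard sample-size formula.)
δ = d·√n ⇒ n = (δ/d)² = (2.484 / 0.7461)² = 11.09.
Round up to the next whole unit.

n = 12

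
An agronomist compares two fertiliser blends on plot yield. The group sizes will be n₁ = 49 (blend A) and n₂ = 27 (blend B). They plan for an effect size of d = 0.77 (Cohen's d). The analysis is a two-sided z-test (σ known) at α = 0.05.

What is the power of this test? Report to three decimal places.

Noncentrality parameter: λ = d / √(1/n₁ + 1/n₂) = 0.77 / √(1/49 + 1/27) = 3.2127
Critical value for a two-sided test at α = 0.05: z_{α/2} = 1.960.
Power = Φ(λ − 1.960) + Φ(−λ − 1.960) = Φ(1.253) + Φ(-5.173) = 0.8948 + 0.0000 = 0.8948.

Power ≈ 0.895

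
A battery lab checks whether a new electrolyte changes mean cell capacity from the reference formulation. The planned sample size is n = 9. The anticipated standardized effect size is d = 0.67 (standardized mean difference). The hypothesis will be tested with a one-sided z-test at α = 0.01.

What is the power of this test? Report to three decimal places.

Noncentrality parameter: δ = d·√n = 0.67 × √9 = 2.0100
Critical value for a one-sided test at α = 0.01: z_α = 2.326.
Power = P(Z > 2.326 − δ) = Φ(-0.316) = 0.3759.

Power ≈ 0.376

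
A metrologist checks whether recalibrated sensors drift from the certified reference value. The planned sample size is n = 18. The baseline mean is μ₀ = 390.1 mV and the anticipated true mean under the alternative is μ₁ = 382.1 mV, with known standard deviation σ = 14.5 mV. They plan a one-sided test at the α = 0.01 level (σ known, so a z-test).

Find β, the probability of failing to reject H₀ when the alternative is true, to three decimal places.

β ≈ 0.494

Standardized effect: d = |μ₁ − μ₀| / σ = |382.1 − 390.1| / 14.5 = 0.5517
Noncentrality parameter: δ = d·√n = 0.5517 × √18 = 2.3408
One-sided α = 0.01 → critical value z_{0.01} = 2.326.
Power = P(Z > 2.326 − δ) = Φ(0.014) = 0.5058.
Type II error: β = 1 − power = 1 − 0.5058 = 0.4942.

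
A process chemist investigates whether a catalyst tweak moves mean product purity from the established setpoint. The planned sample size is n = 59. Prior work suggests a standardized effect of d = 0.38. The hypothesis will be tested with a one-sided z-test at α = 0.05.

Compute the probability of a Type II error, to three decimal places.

β ≈ 0.101

Noncentrality parameter: δ = d·√n = 0.38 × √59 = 2.9188
One-sided α = 0.05 → critical value z_{0.05} = 1.645.
Power = P(Z > 1.645 − δ) = Φ(1.274) = 0.8987.
Type II error: β = 1 − power = 1 − 0.8987 = 0.1013.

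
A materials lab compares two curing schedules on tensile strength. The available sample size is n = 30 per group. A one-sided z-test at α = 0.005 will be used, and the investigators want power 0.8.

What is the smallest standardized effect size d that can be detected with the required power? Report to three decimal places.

Required noncentrality: δ = z_{0.005} + z_{0.20} = 2.576 + 0.842 = 3.417.
δ = d·√(n/2) ⇒ d = δ/√(n/2) = 3.417/√(30/2) = 0.8824.

d ≈ 0.882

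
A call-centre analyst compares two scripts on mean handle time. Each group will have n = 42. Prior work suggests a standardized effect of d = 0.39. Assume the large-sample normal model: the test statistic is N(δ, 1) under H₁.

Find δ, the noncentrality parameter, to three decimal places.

δ ≈ 1.787

δ = d·√(n/2) = 0.39 × √(42/2) = 1.7872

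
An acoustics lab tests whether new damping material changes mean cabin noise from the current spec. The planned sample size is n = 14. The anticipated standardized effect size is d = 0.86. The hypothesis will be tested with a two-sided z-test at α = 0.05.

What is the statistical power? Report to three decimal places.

Noncentrality parameter: δ = d·√n = 0.86 × √14 = 3.2178
Two-sided α = 0.05 → critical value z_{0.025} = 1.960.
Power = Φ(δ − 1.960) + Φ(−δ − 1.960) = Φ(1.258) + Φ(-5.178) = 0.8958 + 0.0000 = 0.8958.

Power ≈ 0.896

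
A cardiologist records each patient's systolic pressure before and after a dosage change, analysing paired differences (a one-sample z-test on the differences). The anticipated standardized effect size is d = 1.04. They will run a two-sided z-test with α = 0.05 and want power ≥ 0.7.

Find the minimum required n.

Set Φ(δ − 1.960) = 0.7; then δ − 1.960 = Φ⁻¹(0.7) = 0.524, giving δ = 2.484.
(For δ > 0 the lower-tail rejection region contributes negligibly to power, so the one-term inversion is standard.)
δ = d·√n ⇒ n = (δ/d)² = (2.484 / 1.04)² = 5.71.
Round up to the next whole unit.

n = 6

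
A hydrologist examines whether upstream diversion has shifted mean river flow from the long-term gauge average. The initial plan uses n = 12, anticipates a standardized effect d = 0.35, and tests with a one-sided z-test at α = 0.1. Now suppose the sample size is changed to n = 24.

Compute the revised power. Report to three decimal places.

With n = 24: δ = d·√n = 0.35 × √24 = 1.7146. Critical value z_{0.1} = 1.282.
Revised power = Φ(δ − 1.282) = Φ(0.433) = 0.6675.

Power ≈ 0.668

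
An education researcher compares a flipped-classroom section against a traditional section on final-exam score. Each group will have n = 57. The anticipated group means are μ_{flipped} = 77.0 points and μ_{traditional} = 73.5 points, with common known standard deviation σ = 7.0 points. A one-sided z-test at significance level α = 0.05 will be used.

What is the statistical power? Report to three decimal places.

Standardized effect: d = |μ_{flipped} − μ_{traditional}| / σ = |77.0 − 73.5| / 7.0 = 0.5000
Noncentrality parameter: δ = d·√(n/2) = 0.5000 × √(57/2) = 2.6693
Critical value for a one-sided test at α = 0.05: z_α = 1.645.
Power = Φ(δ − 1.645) = Φ(1.024) = 0.8472.

Power ≈ 0.847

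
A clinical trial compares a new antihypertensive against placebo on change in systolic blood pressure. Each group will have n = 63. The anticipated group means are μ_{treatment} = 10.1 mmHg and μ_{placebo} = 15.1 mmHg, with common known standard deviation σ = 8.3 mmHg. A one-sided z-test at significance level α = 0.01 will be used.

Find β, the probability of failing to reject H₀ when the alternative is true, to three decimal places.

β ≈ 0.146

Standardized effect: d = |μ_{treatment} − μ_{placebo}| / σ = |10.1 − 15.1| / 8.3 = 0.6024
Noncentrality parameter: δ = d·√(n/2) = 0.6024 × √(63/2) = 3.3810
Critical value for a one-sided test at α = 0.01: z_α = 2.326.
Power = P(Z > 2.326 − δ) = Φ(1.055) = 0.8542.
Type II error: β = 1 − power = 1 − 0.8542 = 0.1458.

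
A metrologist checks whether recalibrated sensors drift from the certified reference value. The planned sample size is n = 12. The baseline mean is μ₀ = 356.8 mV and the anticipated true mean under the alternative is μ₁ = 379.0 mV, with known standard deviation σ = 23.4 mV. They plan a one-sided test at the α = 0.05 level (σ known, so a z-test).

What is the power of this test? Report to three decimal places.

Standardized effect: d = |μ₁ − μ₀| / σ = |379.0 − 356.8| / 23.4 = 0.9487
Noncentrality parameter: δ = d·√n = 0.9487 × √12 = 3.2865
One-sided α = 0.05 → critical value z_{0.05} = 1.645.
Power = Φ(δ − 1.645) = Φ(1.642) = 0.9497.

Power ≈ 0.950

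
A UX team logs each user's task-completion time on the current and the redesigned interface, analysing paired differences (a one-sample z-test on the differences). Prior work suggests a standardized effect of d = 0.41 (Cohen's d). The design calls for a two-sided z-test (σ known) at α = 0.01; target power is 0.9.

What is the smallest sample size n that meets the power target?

Set Φ(δ − 2.576) = 0.9; then δ − 2.576 = Φ⁻¹(0.9) = 1.282, giving δ = 3.857.
(Ignoring the negligible lower-tail rejection probability gives the usual closed-form inversion.)
δ = d·√n ⇒ n = (δ/d)² = (3.857 / 0.41)² = 88.52.
Rounding up, n = 89.

n = 89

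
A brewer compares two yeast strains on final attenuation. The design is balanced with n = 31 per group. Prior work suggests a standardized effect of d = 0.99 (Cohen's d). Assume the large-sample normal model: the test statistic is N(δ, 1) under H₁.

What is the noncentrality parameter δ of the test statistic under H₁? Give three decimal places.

The noncentrality parameter scales effect size by the design's sample-size factor: δ = d·√(n/2) = 0.99 × √(31/2) = 3.8976

δ ≈ 3.898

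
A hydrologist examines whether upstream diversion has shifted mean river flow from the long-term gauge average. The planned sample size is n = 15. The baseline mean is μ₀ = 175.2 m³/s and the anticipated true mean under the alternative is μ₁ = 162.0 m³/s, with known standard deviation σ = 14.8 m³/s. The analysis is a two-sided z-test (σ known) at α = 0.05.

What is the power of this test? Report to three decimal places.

Power ≈ 0.932

Standardized effect: d = |μ₁ − μ₀| / σ = |162.0 − 175.2| / 14.8 = 0.8919
Noncentrality parameter: δ = d·√n = 0.8919 × √15 = 3.4543
Critical value for a two-sided test at α = 0.05: z_{α/2} = 1.960.
Power = Φ(δ − 1.960) + Φ(−δ − 1.960) = Φ(1.494) + Φ(-5.414) = 0.9325 + 0.0000 = 0.9325.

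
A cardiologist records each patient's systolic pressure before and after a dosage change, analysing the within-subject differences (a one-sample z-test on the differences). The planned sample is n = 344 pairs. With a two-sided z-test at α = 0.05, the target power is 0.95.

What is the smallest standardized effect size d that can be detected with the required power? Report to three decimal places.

d ≈ 0.194

Required noncentrality: δ = z_{0.025} + z_{0.05} = 1.960 + 1.645 = 3.605.
(Lower-tail contribution to power is negligible for δ > 0.)
δ = d·√n ⇒ d = δ/√n = 3.605/√344 = 0.1944.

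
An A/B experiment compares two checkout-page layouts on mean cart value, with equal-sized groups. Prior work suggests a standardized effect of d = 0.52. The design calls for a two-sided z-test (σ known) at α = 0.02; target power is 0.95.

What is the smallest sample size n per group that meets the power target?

Set Φ(δ − 2.326) = 0.95; then δ − 2.326 = Φ⁻¹(0.95) = 1.645, giving δ = 3.971.
(Ignoring the negligible lower-tail rejection probability gives the usual closed-form inversion.)
δ = d·√(n/2) ⇒ n = 2(δ/d)² = 2 × (3.971 / 0.52)² = 116.65.
Round up to the next whole unit.

n = 117 per group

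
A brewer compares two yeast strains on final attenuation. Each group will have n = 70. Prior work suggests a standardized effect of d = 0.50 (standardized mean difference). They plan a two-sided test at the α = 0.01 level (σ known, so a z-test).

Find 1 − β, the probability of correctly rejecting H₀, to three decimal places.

Power ≈ 0.649

Noncentrality parameter: δ = d·√(n/2) = 0.50 × √(70/2) = 2.9580
Critical value for a two-sided test at α = 0.01: z_{α/2} = 2.576.
Power = Φ(δ − 2.576) + Φ(−δ − 2.576) = Φ(0.382) + Φ(-5.534) = 0.6488 + 0.0000 = 0.6488.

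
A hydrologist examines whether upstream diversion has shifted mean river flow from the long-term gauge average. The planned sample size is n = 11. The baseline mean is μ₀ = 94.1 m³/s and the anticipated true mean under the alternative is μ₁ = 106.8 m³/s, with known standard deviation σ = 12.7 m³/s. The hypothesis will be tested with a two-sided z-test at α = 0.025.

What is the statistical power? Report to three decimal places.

Power ≈ 0.859

Standardized effect: d = |μ₁ − μ₀| / σ = |106.8 − 94.1| / 12.7 = 1.0000
Noncentrality parameter: δ = d·√n = 1.0000 × √11 = 3.3166
Critical value for a two-sided test at α = 0.025: z_{α/2} = 2.241.
Power = Φ(δ − 2.241) + Φ(−δ − 2.241) = Φ(1.075) + Φ(-5.558) = 0.8589 + 0.0000 = 0.8589.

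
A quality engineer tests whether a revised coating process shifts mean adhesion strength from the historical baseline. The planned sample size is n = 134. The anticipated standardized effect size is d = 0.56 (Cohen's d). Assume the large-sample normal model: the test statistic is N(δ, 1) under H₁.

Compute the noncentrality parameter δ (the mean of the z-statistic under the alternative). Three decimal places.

δ = d·√n = 0.56 × √134 = 6.4825

δ ≈ 6.482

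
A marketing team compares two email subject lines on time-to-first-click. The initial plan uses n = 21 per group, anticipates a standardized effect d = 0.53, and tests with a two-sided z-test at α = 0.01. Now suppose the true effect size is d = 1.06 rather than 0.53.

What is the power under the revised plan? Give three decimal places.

Power ≈ 0.805

With d = 1.06: δ = d·√(n/2) = 1.06 × √(21/2) = 3.4348. Critical value z_{0.005} = 2.576.
Revised power = Φ(δ − 2.576) + Φ(−δ − 2.576) = Φ(0.859) + Φ(-6.011) = 0.8048 + 0.0000 = 0.8048.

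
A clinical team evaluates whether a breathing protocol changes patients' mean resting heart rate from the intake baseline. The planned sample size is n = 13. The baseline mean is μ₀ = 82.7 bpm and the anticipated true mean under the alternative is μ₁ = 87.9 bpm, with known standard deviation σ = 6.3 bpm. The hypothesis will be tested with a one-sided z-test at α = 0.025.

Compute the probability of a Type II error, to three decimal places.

Standardized effect: d = |μ₁ − μ₀| / σ = |87.9 − 82.7| / 6.3 = 0.8254
Noncentrality parameter: λ = d·√n = 0.8254 × √13 = 2.9760
One-sided α = 0.025 → critical value z_{0.025} = 1.960.
Power = Φ(λ − 1.960) = Φ(1.016) = 0.8452.
Type II error: β = 1 − power = 1 − 0.8452 = 0.1548.

β ≈ 0.155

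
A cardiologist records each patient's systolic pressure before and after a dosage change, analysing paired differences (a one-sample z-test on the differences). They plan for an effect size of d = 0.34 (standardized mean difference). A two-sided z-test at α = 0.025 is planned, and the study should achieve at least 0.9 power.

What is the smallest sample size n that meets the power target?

n = 108

Set Φ(δ − 2.241) = 0.9; then δ − 2.241 = Φ⁻¹(0.9) = 1.282, giving δ = 3.523.
(Ignoring the negligible lower-tail rejection probability gives the usual closed-form inversion.)
δ = d·√n ⇒ n = (δ/d)² = (3.523 / 0.34)² = 107.36.
Round up to the next whole unit.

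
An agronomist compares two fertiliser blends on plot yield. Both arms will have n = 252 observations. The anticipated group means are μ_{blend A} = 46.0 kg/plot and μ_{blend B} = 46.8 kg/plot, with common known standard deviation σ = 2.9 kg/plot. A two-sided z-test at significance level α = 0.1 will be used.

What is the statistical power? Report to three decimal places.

Standardized effect: d = |μ_{blend A} − μ_{blend B}| / σ = |46.0 − 46.8| / 2.9 = 0.2759
Noncentrality parameter: δ = d·√(n/2) = 0.2759 × √(252/2) = 3.0965
Critical value for a two-sided test at α = 0.1: z_{α/2} = 1.645.
Power = Φ(δ − 1.645) + Φ(−δ − 1.645) = Φ(1.452) + Φ(-4.741) = 0.9267 + 0.0000 = 0.9267.

Power ≈ 0.927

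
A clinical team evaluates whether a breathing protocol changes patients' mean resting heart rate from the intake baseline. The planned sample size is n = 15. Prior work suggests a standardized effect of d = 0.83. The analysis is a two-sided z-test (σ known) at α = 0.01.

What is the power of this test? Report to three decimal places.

Power ≈ 0.739

Noncentrality parameter: δ = d·√n = 0.83 × √15 = 3.2146
Critical value for a two-sided test at α = 0.01: z_{α/2} = 2.576.
Power = Φ(δ − 2.576) + Φ(−δ − 2.576) = Φ(0.639) + Φ(-5.790) = 0.7385 + 0.0000 = 0.7385.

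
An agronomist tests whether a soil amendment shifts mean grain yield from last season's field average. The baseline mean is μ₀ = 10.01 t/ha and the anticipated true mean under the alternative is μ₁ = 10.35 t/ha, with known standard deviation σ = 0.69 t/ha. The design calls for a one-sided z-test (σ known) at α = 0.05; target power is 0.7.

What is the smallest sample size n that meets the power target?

Standardized effect: d = |μ₁ − μ₀| / σ = |10.35 − 10.01| / 0.69 = 0.4928
For power 0.7 need Φ(δ − z_{0.05}) = 0.7, so δ = z_{0.05} + z_{0.30} = 1.645 + 0.524 = 2.169.
δ = d·√n ⇒ n = (δ/d)² = (2.169 / 0.4928)² = 19.38.
Rounding up, n = 20.

n = 20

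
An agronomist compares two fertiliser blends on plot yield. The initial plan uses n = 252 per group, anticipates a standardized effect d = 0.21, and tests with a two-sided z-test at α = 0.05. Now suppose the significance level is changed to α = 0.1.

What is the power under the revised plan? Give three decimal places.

δ = d·√(n/2) = 0.21 × √(252/2) = 2.3572 (unchanged). New critical value: z_{0.05} = 1.645.
Revised power = Φ(δ − 1.645) + Φ(−δ − 1.645) = Φ(0.712) + Φ(-4.002) = 0.7619 + 0.0000 = 0.7619.

Power ≈ 0.762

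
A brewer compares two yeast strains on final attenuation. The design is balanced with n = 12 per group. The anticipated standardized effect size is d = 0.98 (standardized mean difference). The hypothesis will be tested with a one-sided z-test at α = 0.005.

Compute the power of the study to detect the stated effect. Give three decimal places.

Noncentrality parameter: δ = d·√(n/2) = 0.98 × √(12/2) = 2.4005
Critical value for a one-sided test at α = 0.005: z_α = 2.576.
Power = Φ(δ − 2.576) = Φ(-0.175) = 0.4304.

Power ≈ 0.430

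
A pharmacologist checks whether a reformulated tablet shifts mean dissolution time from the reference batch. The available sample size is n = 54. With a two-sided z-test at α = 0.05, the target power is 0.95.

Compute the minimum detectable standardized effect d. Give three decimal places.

d ≈ 0.491

Required noncentrality: δ = z_{0.025} + z_{0.05} = 1.960 + 1.645 = 3.605.
(Lower-tail contribution to power is negligible for δ > 0.)
δ = d·√n ⇒ d = δ/√n = 3.605/√54 = 0.4906.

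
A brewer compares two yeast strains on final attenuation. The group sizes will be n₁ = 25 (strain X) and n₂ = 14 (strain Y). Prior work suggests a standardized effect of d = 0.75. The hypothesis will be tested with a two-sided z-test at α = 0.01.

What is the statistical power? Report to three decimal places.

Noncentrality parameter: δ = d / √(1/n₁ + 1/n₂) = 0.75 / √(1/25 + 1/14) = 2.2468
Two-sided α = 0.01 → critical value z_{0.005} = 2.576.
Power = Φ(δ − 2.576) + Φ(−δ − 2.576) = Φ(-0.329) + Φ(-4.823) = 0.3711 + 0.0000 = 0.3711.

Power ≈ 0.371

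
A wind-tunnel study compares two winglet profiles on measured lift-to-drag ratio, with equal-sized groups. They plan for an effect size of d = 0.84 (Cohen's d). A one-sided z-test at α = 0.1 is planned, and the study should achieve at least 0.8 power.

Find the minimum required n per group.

Set Φ(δ − 1.282) = 0.8; then δ − 1.282 = Φ⁻¹(0.8) = 0.842, giving δ = 2.123.
δ = d·√(n/2) ⇒ n = 2(δ/d)² = 2 × (2.123 / 0.84)² = 12.78.
Rounding up, n = 13 per group.

n = 13 per group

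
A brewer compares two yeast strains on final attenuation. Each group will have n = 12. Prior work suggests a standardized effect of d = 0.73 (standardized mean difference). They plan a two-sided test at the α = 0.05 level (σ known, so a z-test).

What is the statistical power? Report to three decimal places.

Noncentrality parameter: δ = d·√(n/2) = 0.73 × √(12/2) = 1.7881
Critical value for a two-sided test at α = 0.05: z_{α/2} = 1.960.
Power = Φ(δ − 1.960) + Φ(−δ − 1.960) = Φ(-0.172) + Φ(-3.748) = 0.4318 + 0.0001 = 0.4319.

Power ≈ 0.432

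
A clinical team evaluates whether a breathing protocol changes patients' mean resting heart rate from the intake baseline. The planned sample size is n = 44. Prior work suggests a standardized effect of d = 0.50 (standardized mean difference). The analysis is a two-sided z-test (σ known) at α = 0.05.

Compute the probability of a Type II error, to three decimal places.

β ≈ 0.087

Noncentrality parameter: δ = d·√n = 0.50 × √44 = 3.3166
Critical value for a two-sided test at α = 0.05: z_{α/2} = 1.960.
Power = Φ(δ − 1.960) + Φ(−δ − 1.960) = Φ(1.357) + Φ(-5.277) = 0.9126 + 0.0000 = 0.9126.
Type II error: β = 1 − power = 1 − 0.9126 = 0.0874.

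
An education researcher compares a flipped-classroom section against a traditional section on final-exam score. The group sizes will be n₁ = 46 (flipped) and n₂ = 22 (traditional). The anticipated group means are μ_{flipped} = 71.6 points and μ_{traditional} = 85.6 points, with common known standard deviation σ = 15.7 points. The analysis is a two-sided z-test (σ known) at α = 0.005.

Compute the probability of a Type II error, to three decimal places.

β ≈ 0.263

Standardized effect: d = |μ_{flipped} − μ_{traditional}| / σ = |71.6 − 85.6| / 15.7 = 0.8917
Noncentrality parameter: δ = d / √(1/n₁ + 1/n₂) = 0.8917 / √(1/46 + 1/22) = 3.4400
Two-sided α = 0.005 → critical value z_{0.0025} = 2.807.
Power = Φ(δ − 2.807) + Φ(−δ − 2.807) = Φ(0.633) + Φ(-6.247) = 0.7366 + 0.0000 = 0.7366.
Type II error: β = 1 − power = 1 − 0.7366 = 0.2634.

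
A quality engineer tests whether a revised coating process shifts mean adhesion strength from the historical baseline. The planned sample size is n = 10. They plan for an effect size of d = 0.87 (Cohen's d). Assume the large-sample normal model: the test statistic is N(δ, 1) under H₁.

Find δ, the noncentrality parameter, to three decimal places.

The noncentrality parameter scales effect size by the design's sample-size factor: δ = d·√n = 0.87 × √10 = 2.7512

δ ≈ 2.751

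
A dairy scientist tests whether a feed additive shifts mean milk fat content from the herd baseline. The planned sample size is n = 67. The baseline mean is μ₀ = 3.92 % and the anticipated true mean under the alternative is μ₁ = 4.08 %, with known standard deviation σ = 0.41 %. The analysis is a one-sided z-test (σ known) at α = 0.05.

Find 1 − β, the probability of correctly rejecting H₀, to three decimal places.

Power ≈ 0.939

Standardized effect: d = |μ₁ − μ₀| / σ = |4.08 − 3.92| / 0.41 = 0.3902
Noncentrality parameter: δ = d·√n = 0.3902 × √67 = 3.1943
One-sided α = 0.05 → critical value z_{0.05} = 1.645.
Power = P(Z > 1.645 − δ) = Φ(1.549) = 0.9394.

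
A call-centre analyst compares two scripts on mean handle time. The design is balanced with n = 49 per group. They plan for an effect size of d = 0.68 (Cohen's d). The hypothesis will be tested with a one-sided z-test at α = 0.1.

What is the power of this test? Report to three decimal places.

Noncentrality parameter: δ = d·√(n/2) = 0.68 × √(49/2) = 3.3658
Critical value for a one-sided test at α = 0.1: z_α = 1.282.
Power = P(Z > 1.282 − δ) = Φ(2.084) = 0.9814.

Power ≈ 0.981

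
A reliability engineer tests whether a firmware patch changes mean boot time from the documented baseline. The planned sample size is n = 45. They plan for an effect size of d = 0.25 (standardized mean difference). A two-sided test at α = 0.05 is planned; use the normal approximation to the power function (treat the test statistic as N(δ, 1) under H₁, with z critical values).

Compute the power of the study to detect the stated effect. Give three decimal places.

Power ≈ 0.389

Noncentrality parameter: δ = d·√n = 0.25 × √45 = 1.6771
Two-sided α = 0.05 → critical value z_{0.025} = 1.960.
Power = Φ(δ − 1.960) + Φ(−δ − 1.960) = Φ(-0.283) + Φ(-3.637) = 0.3886 + 0.0001 = 0.3888.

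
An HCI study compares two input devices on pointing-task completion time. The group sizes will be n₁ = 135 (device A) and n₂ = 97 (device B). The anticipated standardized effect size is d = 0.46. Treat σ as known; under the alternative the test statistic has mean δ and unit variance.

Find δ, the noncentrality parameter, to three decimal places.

The noncentrality parameter scales effect size by the design's sample-size factor: δ = d / √(1/n₁ + 1/n₂) = 0.46 / √(1/135 + 1/97) = 3.4559

δ ≈ 3.456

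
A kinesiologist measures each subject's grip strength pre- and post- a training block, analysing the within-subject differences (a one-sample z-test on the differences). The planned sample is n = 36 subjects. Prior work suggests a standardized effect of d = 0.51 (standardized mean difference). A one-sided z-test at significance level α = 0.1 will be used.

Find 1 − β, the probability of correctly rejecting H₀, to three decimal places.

Power ≈ 0.962

Noncentrality parameter: δ = d·√n = 0.51 × √36 = 3.0600
Critical value for a one-sided test at α = 0.1: z_α = 1.282.
Power = P(Z > 1.282 − δ) = Φ(1.778) = 0.9623.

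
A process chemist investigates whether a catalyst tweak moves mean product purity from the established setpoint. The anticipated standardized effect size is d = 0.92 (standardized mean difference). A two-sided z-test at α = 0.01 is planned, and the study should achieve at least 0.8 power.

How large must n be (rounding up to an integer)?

n = 14

Set Φ(δ − 2.576) = 0.8; then δ − 2.576 = Φ⁻¹(0.8) = 0.842, giving δ = 3.417.
(Ignoring the negligible lower-tail rejection probability gives the usual closed-form inversion.)
δ = d·√n ⇒ n = (δ/d)² = (3.417 / 0.92)² = 13.80.
Rounding up, n = 14.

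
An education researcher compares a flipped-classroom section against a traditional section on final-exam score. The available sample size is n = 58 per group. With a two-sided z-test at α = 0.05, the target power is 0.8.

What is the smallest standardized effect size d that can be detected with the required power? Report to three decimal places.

Need Φ(δ − 1.960) = 0.8, so δ = 1.960 + 0.842 = 2.802.
(Lower-tail contribution to power is negligible for δ > 0.)
δ = d·√(n/2) ⇒ d = δ/√(n/2) = 2.802/√(58/2) = 0.5202.

d ≈ 0.520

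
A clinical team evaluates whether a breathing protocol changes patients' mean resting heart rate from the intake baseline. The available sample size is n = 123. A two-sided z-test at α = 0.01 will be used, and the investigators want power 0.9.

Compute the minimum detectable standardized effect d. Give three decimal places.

Need Φ(δ − 2.576) = 0.9, so δ = 2.576 + 1.282 = 3.857.
(The second rejection-region term Φ(−δ − z_{α/2}) is negligible and dropped.)
δ = d·√n ⇒ d = δ/√n = 3.857/√123 = 0.3478.

d ≈ 0.348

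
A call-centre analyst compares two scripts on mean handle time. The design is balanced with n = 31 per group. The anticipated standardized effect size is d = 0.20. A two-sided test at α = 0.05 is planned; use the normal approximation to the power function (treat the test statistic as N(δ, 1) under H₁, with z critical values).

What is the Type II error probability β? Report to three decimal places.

Noncentrality parameter: δ = d·√(n/2) = 0.20 × √(31/2) = 0.7874
Critical value for a two-sided test at α = 0.05: z_{α/2} = 1.960.
Power = Φ(δ − 1.960) + Φ(−δ − 1.960) = Φ(-1.173) + Φ(-2.747) = 0.1205 + 0.0030 = 0.1235.
Type II error: β = 1 − power = 1 − 0.1235 = 0.8765.

β ≈ 0.877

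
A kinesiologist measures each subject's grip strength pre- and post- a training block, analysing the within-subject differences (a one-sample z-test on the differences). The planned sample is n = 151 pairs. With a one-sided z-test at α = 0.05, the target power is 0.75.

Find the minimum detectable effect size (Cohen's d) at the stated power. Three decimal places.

d ≈ 0.189

Required noncentrality: δ = z_{0.05} + z_{0.25} = 1.645 + 0.674 = 2.319.
δ = d·√n ⇒ d = δ/√n = 2.319/√151 = 0.1887.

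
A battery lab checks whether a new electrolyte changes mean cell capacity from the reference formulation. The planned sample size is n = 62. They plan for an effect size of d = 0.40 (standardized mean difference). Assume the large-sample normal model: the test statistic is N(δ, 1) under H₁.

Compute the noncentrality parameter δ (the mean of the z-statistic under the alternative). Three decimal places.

δ = d·√n = 0.40 × √62 = 3.1496

δ ≈ 3.150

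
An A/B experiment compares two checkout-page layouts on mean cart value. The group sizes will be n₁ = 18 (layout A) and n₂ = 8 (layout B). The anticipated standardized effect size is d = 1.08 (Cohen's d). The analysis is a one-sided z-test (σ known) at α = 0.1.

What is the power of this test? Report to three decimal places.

Power ≈ 0.896

Noncentrality parameter: δ = d / √(1/n₁ + 1/n₂) = 1.08 / √(1/18 + 1/8) = 2.5417
One-sided α = 0.1 → critical value z_{0.1} = 1.282.
Power = P(Z > 1.282 − δ) = Φ(1.260) = 0.8962.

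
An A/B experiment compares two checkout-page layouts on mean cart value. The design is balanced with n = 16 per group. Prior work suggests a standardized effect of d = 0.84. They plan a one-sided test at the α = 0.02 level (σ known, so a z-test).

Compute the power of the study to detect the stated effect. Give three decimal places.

Noncentrality parameter: δ = d·√(n/2) = 0.84 × √(16/2) = 2.3759
Critical value for a one-sided test at α = 0.02: z_α = 2.054.
Power = Φ(δ − 2.054) = Φ(0.322) = 0.6263.

Power ≈ 0.626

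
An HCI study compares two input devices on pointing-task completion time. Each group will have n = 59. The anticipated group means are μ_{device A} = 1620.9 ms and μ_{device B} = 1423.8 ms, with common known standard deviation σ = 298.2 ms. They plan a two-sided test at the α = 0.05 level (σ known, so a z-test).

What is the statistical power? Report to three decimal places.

Standardized effect: d = |μ_{device A} − μ_{device B}| / σ = |1620.9 − 1423.8| / 298.2 = 0.6610
Noncentrality parameter: δ = d·√(n/2) = 0.6610 × √(59/2) = 3.5900
Two-sided α = 0.05 → critical value z_{0.025} = 1.960.
Power = Φ(δ − 1.960) + Φ(−δ − 1.960) = Φ(1.630) + Φ(-5.550) = 0.9484 + 0.0000 = 0.9484.

Power ≈ 0.948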